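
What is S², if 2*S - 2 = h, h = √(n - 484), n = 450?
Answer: -15/2 + I*√34 ≈ -7.5 + 5.831*I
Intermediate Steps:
h = I*√34 (h = √(450 - 484) = √(-34) = I*√34 ≈ 5.8309*I)
S = 1 + I*√34/2 (S = 1 + (I*√34)/2 = 1 + I*√34/2 ≈ 1.0 + 2.9155*I)
S² = (1 + I*√34/2)²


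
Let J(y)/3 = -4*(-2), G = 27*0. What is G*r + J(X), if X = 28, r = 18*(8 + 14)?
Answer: 24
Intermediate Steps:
G = 0
r = 396 (r = 18*22 = 396)
J(y) = 24 (J(y) = 3*(-4*(-2)) = 3*8 = 24)
G*r + J(X) = 0*396 + 24 = 0 + 24 = 24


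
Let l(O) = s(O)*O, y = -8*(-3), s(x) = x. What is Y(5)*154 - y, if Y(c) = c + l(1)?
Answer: 900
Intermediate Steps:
y = 24
l(O) = O**2 (l(O) = O*O = O**2)
Y(c) = 1 + c (Y(c) = c + 1**2 = c + 1 = 1 + c)
Y(5)*154 - y = (1 + 5)*154 - 1*24 = 6*154 - 24 = 924 - 24 = 900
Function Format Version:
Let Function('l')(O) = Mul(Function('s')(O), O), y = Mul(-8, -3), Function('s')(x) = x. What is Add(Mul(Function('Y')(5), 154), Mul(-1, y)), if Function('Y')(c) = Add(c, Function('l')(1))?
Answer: 900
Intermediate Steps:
y = 24
Function('l')(O) = Pow(O, 2) (Function('l')(O) = Mul(O, O) = Pow(O, 2))
Function('Y')(c) = Add(1, c) (Function('Y')(c) = Add(c, Pow(1, 2)) = Add(c, 1) = Add(1, c))
Add(Mul(Function('Y')(5), 154), Mul(-1, y)) = Add(Mul(Add(1, 5), 154), Mul(-1, 24)) = Add(Mul(6, 154), -24) = Add(924, -24) = 900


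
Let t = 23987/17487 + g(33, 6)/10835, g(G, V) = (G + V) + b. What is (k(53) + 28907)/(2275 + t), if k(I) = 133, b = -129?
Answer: 550225657080/43130631769 ≈ 12.757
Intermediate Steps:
g(G, V) = -129 + G + V (g(G, V) = (G + V) - 129 = -129 + G + V)
t = 51665063/37894329 (t = 23987/17487 + (-129 + 33 + 6)/10835 = 23987*(1/17487) - 90*1/10835 = 23987/17487 - 18/2167 = 51665063/37894329 ≈ 1.3634)
(k(53) + 28907)/(2275 + t) = (133 + 28907)/(2275 + 51665063/37894329) = 29040/(86261263538/37894329) = 29040*(37894329/86261263538) = 550225657080/43130631769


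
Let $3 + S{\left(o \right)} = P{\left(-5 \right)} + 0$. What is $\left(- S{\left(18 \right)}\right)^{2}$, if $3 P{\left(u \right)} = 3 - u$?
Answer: $\frac{1}{9} \approx 0.11111$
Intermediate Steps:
$P{\left(u \right)} = 1 - \frac{u}{3}$ ($P{\left(u \right)} = \frac{3 - u}{3} = 1 - \frac{u}{3}$)
$S{\left(o \right)} = - \frac{1}{3}$ ($S{\left(o \right)} = -3 + \left(\left(1 - - \frac{5}{3}\right) + 0\right) = -3 + \left(\left(1 + \frac{5}{3}\right) + 0\right) = -3 + \left(\frac{8}{3} + 0\right) = -3 + \frac{8}{3} = - \frac{1}{3}$)
$\left(- S{\left(18 \right)}\right)^{2} = \left(\left(-1\right) \left(- \frac{1}{3}\right)\right)^{2} = \left(\frac{1}{3}\right)^{2} = \frac{1}{9}$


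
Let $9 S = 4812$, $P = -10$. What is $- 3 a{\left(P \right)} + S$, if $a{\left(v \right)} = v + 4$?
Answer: $\frac{1658}{3} \approx 552.67$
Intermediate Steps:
$a{\left(v \right)} = 4 + v$
$S = \frac{1604}{3}$ ($S = \frac{1}{9} \cdot 4812 = \frac{1604}{3} \approx 534.67$)
$- 3 a{\left(P \right)} + S = - 3 \left(4 - 10\right) + \frac{1604}{3} = \left(-3\right) \left(-6\right) + \frac{1604}{3} = 18 + \frac{1604}{3} = \frac{1658}{3}$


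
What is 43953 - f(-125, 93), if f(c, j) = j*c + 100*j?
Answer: 46278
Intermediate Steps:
f(c, j) = 100*j + c*j (f(c, j) = c*j + 100*j = 100*j + c*j)
43953 - f(-125, 93) = 43953 - 93*(100 - 125) = 43953 - 93*(-25) = 43953 - 1*(-2325) = 43953 + 2325 = 46278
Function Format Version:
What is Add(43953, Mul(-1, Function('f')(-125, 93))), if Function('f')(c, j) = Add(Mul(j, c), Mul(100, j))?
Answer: 46278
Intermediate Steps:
Function('f')(c, j) = Add(Mul(100, j), Mul(c, j)) (Function('f')(c, j) = Add(Mul(c, j), Mul(100, j)) = Add(Mul(100, j), Mul(c, j)))
Add(43953, Mul(-1, Function('f')(-125, 93))) = Add(43953, Mul(-1, Mul(93, Add(100, -125)))) = Add(43953, Mul(-1, Mul(93, -25))) = Add(43953, Mul(-1, -2325)) = Add(43953, 2325) = 46278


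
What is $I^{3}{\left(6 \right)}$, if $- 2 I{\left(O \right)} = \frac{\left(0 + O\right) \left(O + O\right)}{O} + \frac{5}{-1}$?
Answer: $- \frac{343}{8} \approx -42.875$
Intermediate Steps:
$I{\left(O \right)} = \frac{5}{2} - O$ ($I{\left(O \right)} = - \frac{\frac{\left(0 + O\right) \left(O + O\right)}{O} + \frac{5}{-1}}{2} = - \frac{\frac{O 2 O}{O} + 5 \left(-1\right)}{2} = - \frac{\frac{2 O^{2}}{O} - 5}{2} = - \frac{2 O - 5}{2} = - \frac{-5 + 2 O}{2} = \frac{5}{2} - O$)
$I^{3}{\left(6 \right)} = \left(\frac{5}{2} - 6\right)^{3} = \left(- \frac{7}{2}\right)^{3} = - \frac{343}{8}$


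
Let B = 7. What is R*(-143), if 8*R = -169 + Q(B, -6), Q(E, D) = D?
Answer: 25025/8 ≈ 3128.1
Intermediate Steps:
R = -175/8 (R = (-169 - 6)/8 = (⅛)*(-175) = -175/8 ≈ -21.875)
R*(-143) = -175/8*(-143) = 25025/8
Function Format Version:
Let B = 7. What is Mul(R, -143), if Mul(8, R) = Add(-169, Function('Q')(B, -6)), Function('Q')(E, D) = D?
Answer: Rational(25025, 8) ≈ 3128.1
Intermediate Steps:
R = Rational(-175, 8) (R = Mul(Rational(1, 8), Add(-169, -6)) = Mul(Rational(1, 8), -175) = Rational(-175, 8) ≈ -21.875)
Mul(R, -143) = Mul(Rational(-175, 8), -143) = Rational(25025, 8)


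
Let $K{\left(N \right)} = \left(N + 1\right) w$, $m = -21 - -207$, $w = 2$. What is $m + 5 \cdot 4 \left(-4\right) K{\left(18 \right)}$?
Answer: $-2854$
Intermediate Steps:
$m = 186$ ($m = -21 + 207 = 186$)
$K{\left(N \right)} = 2 + 2 N$ ($K{\left(N \right)} = \left(N + 1\right) 2 = \left(1 + N\right) 2 = 2 + 2 N$)
$m + 5 \cdot 4 \left(-4\right) K{\left(18 \right)} = 186 + 5 \cdot 4 \left(-4\right) \left(2 + 2 \cdot 18\right) = 186 + 20 \left(-4\right) \left(2 + 36\right) = 186 - 3040 = -2854$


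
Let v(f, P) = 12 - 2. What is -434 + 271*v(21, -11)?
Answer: 2276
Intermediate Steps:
v(f, P) = 10
-434 + 271*v(21, -11) = -434 + 271*10 = -434 + 2710 = 2276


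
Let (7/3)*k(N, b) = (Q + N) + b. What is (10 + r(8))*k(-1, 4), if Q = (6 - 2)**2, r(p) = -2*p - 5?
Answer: -627/7 ≈ -89.571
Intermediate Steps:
r(p) = -5 - 2*p
Q = 16 (Q = 4**2 = 16)
k(N, b) = 48/7 + 3*N/7 + 3*b/7 (k(N, b) = 3*((16 + N) + b)/7 = 3*(16 + N + b)/7 = 48/7 + 3*N/7 + 3*b/7)
(10 + r(8))*k(-1, 4) = (10 + (-5 - 2*8))*(48/7 + (3/7)*(-1) + (3/7)*4) = (10 + (-5 - 16))*(48/7 - 3/7 + 12/7) = (10 - 21)*(57/7) = -11*57/7 = -627/7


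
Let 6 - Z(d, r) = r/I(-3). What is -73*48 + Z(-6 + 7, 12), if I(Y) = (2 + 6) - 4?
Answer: -3501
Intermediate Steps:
I(Y) = 4 (I(Y) = 8 - 4 = 4)
Z(d, r) = 6 - r/4
-73*48 + Z(-6 + 7, 12) = -73*48 + (6 - ¼*12) = -3504 + (6 - 3) = -3504 + 3 = -3501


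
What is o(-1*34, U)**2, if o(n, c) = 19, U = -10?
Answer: 361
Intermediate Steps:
o(-1*34, U)**2 = 19**2 = 361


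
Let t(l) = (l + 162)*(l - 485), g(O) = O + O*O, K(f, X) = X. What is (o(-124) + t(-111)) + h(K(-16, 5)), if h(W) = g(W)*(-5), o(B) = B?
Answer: -30670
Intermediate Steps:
g(O) = O + O²
h(W) = -5*W*(1 + W) (h(W) = (W*(1 + W))*(-5) = -5*W*(1 + W))
t(l) = (-485 + l)*(162 + l) (t(l) = (162 + l)*(-485 + l) = (-485 + l)*(162 + l))
(o(-124) + t(-111)) + h(K(-16, 5)) = (-124 + (-78570 + (-111)² - 323*(-111))) - 5*5*(1 + 5) = (-124 + (-78570 + 12321 + 35853)) - 5*5*6 = (-124 - 30396) - 150 = -30520 - 150 = -30670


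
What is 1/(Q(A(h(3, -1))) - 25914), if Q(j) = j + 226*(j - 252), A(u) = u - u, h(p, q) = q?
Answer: -1/82866 ≈ -1.2068e-5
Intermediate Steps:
A(u) = 0
Q(j) = -56952 + 227*j (Q(j) = j + 226*(-252 + j) = j + (-56952 + 226*j) = -56952 + 227*j)
1/(Q(A(h(3, -1))) - 25914) = 1/((-56952 + 227*0) - 25914) = 1/((-56952 + 0) - 25914) = 1/(-56952 - 25914) = 1/(-82866) = -1/82866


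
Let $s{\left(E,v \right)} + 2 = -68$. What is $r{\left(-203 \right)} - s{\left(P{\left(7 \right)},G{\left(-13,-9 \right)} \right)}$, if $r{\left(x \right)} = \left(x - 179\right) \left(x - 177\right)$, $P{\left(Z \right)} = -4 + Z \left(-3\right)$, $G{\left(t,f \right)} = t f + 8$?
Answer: $145230$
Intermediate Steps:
$G{\left(t,f \right)} = 8 + f t$ ($G{\left(t,f \right)} = f t + 8 = 8 + f t$)
$P{\left(Z \right)} = -4 - 3 Z$
$r{\left(x \right)} = \left(-179 + x\right) \left(-177 + x\right)$
$s{\left(E,v \right)} = -70$ ($s{\left(E,v \right)} = -2 - 68 = -70$)
$r{\left(-203 \right)} - s{\left(P{\left(7 \right)},G{\left(-13,-9 \right)} \right)} = \left(31683 + \left(-203\right)^{2} - -72268\right) - -70 = \left(31683 + 41209 + 72268\right) + 70 = 145160 + 70 = 145230$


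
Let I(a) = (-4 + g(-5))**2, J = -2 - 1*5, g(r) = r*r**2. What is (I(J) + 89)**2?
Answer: 279892900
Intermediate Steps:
g(r) = r**3
J = -7 (J = -2 - 5 = -7)
I(a) = 16641 (I(a) = (-4 + (-5)**3)**2 = (-4 - 125)**2 = (-129)**2 = 16641)
(I(J) + 89)**2 = (16641 + 89)**2 = 16730**2 = 279892900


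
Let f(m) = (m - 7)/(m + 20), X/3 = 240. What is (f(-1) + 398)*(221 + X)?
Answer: 7108314/19 ≈ 3.7412e+5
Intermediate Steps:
X = 720 (X = 3*240 = 720)
f(m) = (-7 + m)/(20 + m)
(f(-1) + 398)*(221 + X) = ((-7 - 1)/(20 - 1) + 398)*(221 + 720) = (-8/19 + 398)*941 = (7554/19)*941 = 7108314/19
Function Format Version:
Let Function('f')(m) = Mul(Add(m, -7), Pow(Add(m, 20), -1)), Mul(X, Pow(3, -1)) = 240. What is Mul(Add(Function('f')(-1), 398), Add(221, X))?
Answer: Rational(7108314, 19) ≈ 3.7412e+5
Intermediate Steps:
X = 720 (X = Mul(3, 240) = 720)
Function('f')(m) = Mul(Pow(Add(20, m), -1), Add(-7, m)) (Function('f')(m) = Mul(Add(-7, m), Pow(Add(20, m), -1)) = Mul(Pow(Add(20, m), -1), Add(-7, m)))
Mul(Add(Function('f')(-1), 398), Add(221, X)) = Mul(Add(Mul(Pow(Add(20, -1), -1), Add(-7, -1)), 398), Add(221, 720)) = Mul(Add(Mul(Pow(19, -1), -8), 398), 941) = Mul(Add(Mul(Rational(1, 19), -8), 398), 941) = Mul(Add(Rational(-8, 19), 398), 941) = Mul(Rational(7554, 19), 941) = Rational(7108314, 19)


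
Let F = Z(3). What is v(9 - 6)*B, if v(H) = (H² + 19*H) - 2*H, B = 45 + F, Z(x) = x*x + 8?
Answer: 3720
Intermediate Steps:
Z(x) = 8 + x² (Z(x) = x² + 8 = 8 + x²)
F = 17 (F = 8 + 3² = 8 + 9 = 17)
B = 62 (B = 45 + 17 = 62)
v(H) = H² + 17*H
v(9 - 6)*B = ((9 - 6)*(17 + (9 - 6)))*62 = (3*(17 + 3))*62 = (3*20)*62 = 60*62 = 3720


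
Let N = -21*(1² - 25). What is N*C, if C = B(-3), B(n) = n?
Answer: -1512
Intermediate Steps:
C = -3
N = 504 (N = -21*(1 - 25) = -21*(-24) = 504)
N*C = 504*(-3) = -1512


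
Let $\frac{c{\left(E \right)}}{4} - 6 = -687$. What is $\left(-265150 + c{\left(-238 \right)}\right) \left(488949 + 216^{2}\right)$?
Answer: $-143474653770$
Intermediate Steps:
$c{\left(E \right)} = -2724$ ($c{\left(E \right)} = 24 + 4 \left(-687\right) = 24 - 2748 = -2724$)
$\left(-265150 + c{\left(-238 \right)}\right) \left(488949 + 216^{2}\right) = \left(-265150 - 2724\right) \left(488949 + 216^{2}\right) = - 267874 \left(488949 + 46656\right) = \left(-267874\right) 535605 = -143474653770$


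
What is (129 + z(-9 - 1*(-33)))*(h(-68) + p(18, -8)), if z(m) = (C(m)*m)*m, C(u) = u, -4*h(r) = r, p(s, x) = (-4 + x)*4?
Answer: -432543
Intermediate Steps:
p(s, x) = -16 + 4*x
h(r) = -r/4
z(m) = m³ (z(m) = (m*m)*m = m²*m = m³)
(129 + z(-9 - 1*(-33)))*(h(-68) + p(18, -8)) = (129 + (-9 - 1*(-33))³)*(-¼*(-68) + (-16 + 4*(-8))) = (129 + (-9 + 33)³)*(17 + (-16 - 32)) = (129 + 24³)*(17 - 48) = (129 + 13824)*(-31) = 13953*(-31) = -432543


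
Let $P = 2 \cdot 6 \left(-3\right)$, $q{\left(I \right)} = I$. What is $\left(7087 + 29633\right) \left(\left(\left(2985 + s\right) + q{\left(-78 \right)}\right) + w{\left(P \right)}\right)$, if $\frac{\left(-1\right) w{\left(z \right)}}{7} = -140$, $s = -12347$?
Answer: $-310651200$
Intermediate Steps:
$P = -36$ ($P = 12 \left(-3\right) = -36$)
$w{\left(z \right)} = 980$ ($w{\left(z \right)} = \left(-7\right) \left(-140\right) = 980$)
$\left(7087 + 29633\right) \left(\left(\left(2985 + s\right) + q{\left(-78 \right)}\right) + w{\left(P \right)}\right) = \left(7087 + 29633\right) \left(\left(\left(2985 - 12347\right) - 78\right) + 980\right) = 36720 \left(\left(-9362 - 78\right) + 980\right) = 36720 \left(-9440 + 980\right) = 36720 \left(-8460\right) = -310651200$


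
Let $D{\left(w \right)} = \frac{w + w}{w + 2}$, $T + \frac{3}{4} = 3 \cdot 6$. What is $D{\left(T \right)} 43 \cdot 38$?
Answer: $\frac{225492}{77} \approx 2928.5$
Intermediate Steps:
$T = \frac{69}{4}$ ($T = - \frac{3}{4} + 3 \cdot 6 = - \frac{3}{4} + 18 = \frac{69}{4} \approx 17.25$)
$D{\left(w \right)} = \frac{2 w}{2 + w}$
$D{\left(T \right)} 43 \cdot 38 = 2 \cdot \frac{69}{4} \frac{1}{2 + \frac{69}{4}} \cdot 43 \cdot 38 = 2 \cdot \frac{69}{4} \frac{1}{\frac{77}{4}} \cdot 43 \cdot 38 = 2 \cdot \frac{69}{4} \cdot \frac{4}{77} \cdot 43 \cdot 38 = \frac{138}{77} \cdot 43 \cdot 38 = \frac{5934}{77} \cdot 38 = \frac{225492}{77}$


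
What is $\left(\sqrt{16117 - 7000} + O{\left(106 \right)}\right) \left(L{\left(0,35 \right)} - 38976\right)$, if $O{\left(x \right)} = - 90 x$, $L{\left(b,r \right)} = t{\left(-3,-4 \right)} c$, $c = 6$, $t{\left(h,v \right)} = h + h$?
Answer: $372174480 - 117036 \sqrt{1013} \approx 3.6845 \cdot 10^{8}$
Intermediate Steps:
$t{\left(h,v \right)} = 2 h$
$L{\left(b,r \right)} = -36$ ($L{\left(b,r \right)} = 2 \left(-3\right) 6 = \left(-6\right) 6 = -36$)
$\left(\sqrt{16117 - 7000} + O{\left(106 \right)}\right) \left(L{\left(0,35 \right)} - 38976\right) = \left(\sqrt{16117 - 7000} - 9540\right) \left(-36 - 38976\right) = \left(\sqrt{9117} - 9540\right) \left(-39012\right) = \left(3 \sqrt{1013} - 9540\right) \left(-39012\right) = \left(-9540 + 3 \sqrt{1013}\right) \left(-39012\right) = 372174480 - 117036 \sqrt{1013}$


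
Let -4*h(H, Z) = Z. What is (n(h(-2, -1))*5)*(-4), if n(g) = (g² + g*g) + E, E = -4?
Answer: 155/2 ≈ 77.500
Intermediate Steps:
h(H, Z) = -Z/4
n(g) = -4 + 2*g² (n(g) = (g² + g*g) - 4 = (g² + g²) - 4 = 2*g² - 4 = -4 + 2*g²)
(n(h(-2, -1))*5)*(-4) = ((-4 + 2*(-¼*(-1))²)*5)*(-4) = ((-4 + 2*(¼)²)*5)*(-4) = ((-4 + 2*(1/16))*5)*(-4) = ((-4 + ⅛)*5)*(-4) = -31/8*5*(-4) = -155/8*(-4) = 155/2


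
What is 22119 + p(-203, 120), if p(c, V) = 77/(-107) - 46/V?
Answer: 141996899/6420 ≈ 22118.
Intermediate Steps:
p(c, V) = -77/107 - 46/V (p(c, V) = 77*(-1/107) - 46/V = -77/107 - 46/V)
22119 + p(-203, 120) = 22119 + (-77/107 - 46/120) = 22119 + (-77/107 - 46*1/120) = 22119 + (-77/107 - 23/60) = 22119 - 7081/6420 = 141996899/6420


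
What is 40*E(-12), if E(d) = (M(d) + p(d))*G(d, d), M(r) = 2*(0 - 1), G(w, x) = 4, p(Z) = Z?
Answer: -2240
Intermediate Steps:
M(r) = -2 (M(r) = 2*(-1) = -2)
E(d) = -8 + 4*d (E(d) = (-2 + d)*4 = -8 + 4*d)
40*E(-12) = 40*(-8 + 4*(-12)) = 40*(-8 - 48) = 40*(-56) = -2240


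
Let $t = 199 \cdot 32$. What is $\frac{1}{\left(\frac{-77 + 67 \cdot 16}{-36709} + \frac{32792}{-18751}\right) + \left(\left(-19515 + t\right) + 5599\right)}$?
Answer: $- \frac{688330459}{5196740723305} \approx -0.00013245$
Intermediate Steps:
$t = 6368$
$\frac{1}{\left(\frac{-77 + 67 \cdot 16}{-36709} + \frac{32792}{-18751}\right) + \left(\left(-19515 + t\right) + 5599\right)} = \frac{1}{\left(\frac{-77 + 67 \cdot 16}{-36709} + \frac{32792}{-18751}\right) + \left(\left(-19515 + 6368\right) + 5599\right)} = \frac{1}{\left(\left(-77 + 1072\right) \left(- \frac{1}{36709}\right) + 32792 \left(- \frac{1}{18751}\right)\right) + \left(-13147 + 5599\right)} = \frac{1}{\left(995 \left(- \frac{1}{36709}\right) - \frac{32792}{18751}\right) - 7548} = \frac{1}{\left(- \frac{995}{36709} - \frac{32792}{18751}\right) - 7548} = \frac{1}{- \frac{1222418773}{688330459} - 7548} = \frac{1}{- \frac{5196740723305}{688330459}} = - \frac{688330459}{5196740723305}$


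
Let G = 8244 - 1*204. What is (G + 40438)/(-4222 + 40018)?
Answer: 24239/17898 ≈ 1.3543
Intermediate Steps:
G = 8040 (G = 8244 - 204 = 8040)
(G + 40438)/(-4222 + 40018) = (8040 + 40438)/(-4222 + 40018) = 48478/35796 = 48478*(1/35796) = 24239/17898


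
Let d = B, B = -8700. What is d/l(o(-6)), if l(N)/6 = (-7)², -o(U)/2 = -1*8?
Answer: -1450/49 ≈ -29.592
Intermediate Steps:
o(U) = 16 (o(U) = -(-2)*8 = -2*(-8) = 16)
d = -8700
l(N) = 294 (l(N) = 6*(-7)² = 6*49 = 294)
d/l(o(-6)) = -8700/294 = -8700*1/294 = -1450/49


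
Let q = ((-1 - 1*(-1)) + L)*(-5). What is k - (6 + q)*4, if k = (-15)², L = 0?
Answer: 201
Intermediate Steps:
k = 225
q = 0 (q = ((-1 - 1*(-1)) + 0)*(-5) = ((-1 + 1) + 0)*(-5) = (0 + 0)*(-5) = 0*(-5) = 0)
k - (6 + q)*4 = 225 - (6 + 0)*4 = 225 - 6*4 = 225 - 1*24 = 225 - 24 = 201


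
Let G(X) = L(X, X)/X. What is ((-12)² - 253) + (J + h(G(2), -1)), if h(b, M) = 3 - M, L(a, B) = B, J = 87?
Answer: -18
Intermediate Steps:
G(X) = 1 (G(X) = X/X = 1)
((-12)² - 253) + (J + h(G(2), -1)) = ((-12)² - 253) + (87 + (3 - 1*(-1))) = (144 - 253) + (87 + (3 + 1)) = -109 + (87 + 4) = -109 + 91 = -18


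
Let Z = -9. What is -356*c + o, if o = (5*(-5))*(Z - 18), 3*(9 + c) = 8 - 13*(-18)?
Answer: -74515/3 ≈ -24838.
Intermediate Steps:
c = 215/3 (c = -9 + (8 - 13*(-18))/3 = -9 + (8 + 234)/3 = -9 + (⅓)*242 = -9 + 242/3 = 215/3 ≈ 71.667)
o = 675 (o = (5*(-5))*(-9 - 18) = -25*(-27) = 675)
-356*c + o = -356*215/3 + 675 = -76540/3 + 675 = -74515/3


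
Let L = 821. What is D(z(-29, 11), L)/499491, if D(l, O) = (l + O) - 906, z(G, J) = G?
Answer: -2/8763 ≈ -0.00022823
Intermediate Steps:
D(l, O) = -906 + O + l (D(l, O) = (O + l) - 906 = -906 + O + l)
D(z(-29, 11), L)/499491 = (-906 + 821 - 29)/499491 = -114*1/499491 = -2/8763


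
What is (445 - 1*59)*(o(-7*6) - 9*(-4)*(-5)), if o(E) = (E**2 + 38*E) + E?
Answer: -20844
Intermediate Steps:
o(E) = E**2 + 39*E
(445 - 1*59)*(o(-7*6) - 9*(-4)*(-5)) = (445 - 1*59)*((-7*6)*(39 - 7*6) - 9*(-4)*(-5)) = (445 - 59)*(-42*(39 - 42) + 36*(-5)) = 386*(-42*(-3) - 180) = 386*(126 - 180) = 386*(-54) = -20844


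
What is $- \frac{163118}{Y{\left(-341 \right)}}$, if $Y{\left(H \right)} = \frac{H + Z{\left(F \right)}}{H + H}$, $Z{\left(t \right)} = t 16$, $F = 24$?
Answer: $\frac{111246476}{43} \approx 2.5871 \cdot 10^{6}$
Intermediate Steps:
$Z{\left(t \right)} = 16 t$
$Y{\left(H \right)} = \frac{384 + H}{2 H}$ ($Y{\left(H \right)} = \frac{H + 16 \cdot 24}{H + H} = \frac{H + 384}{2 H} = \left(384 + H\right) \frac{1}{2 H} = \frac{384 + H}{2 H}$)
$- \frac{163118}{Y{\left(-341 \right)}} = - \frac{163118}{\frac{1}{2} \frac{1}{-341} \left(384 - 341\right)} = - \frac{163118}{\frac{1}{2} \left(- \frac{1}{341}\right) 43} = - \frac{163118}{- \frac{43}{682}} = \left(-163118\right) \left(- \frac{682}{43}\right) = \frac{111246476}{43}$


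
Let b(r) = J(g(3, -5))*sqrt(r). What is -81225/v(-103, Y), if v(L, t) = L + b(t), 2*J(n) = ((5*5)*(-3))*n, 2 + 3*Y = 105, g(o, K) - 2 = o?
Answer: -324900/46463 + 20306250*sqrt(309)/4785689 ≈ 67.595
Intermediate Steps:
g(o, K) = 2 + o
Y = 103/3 (Y = -2/3 + (1/3)*105 = -2/3 + 35 = 103/3 ≈ 34.333)
J(n) = -75*n/2 (J(n) = (((5*5)*(-3))*n)/2 = ((25*(-3))*n)/2 = (-75*n)/2 = -75*n/2)
b(r) = -375*sqrt(r)/2 (b(r) = (-75*(2 + 3)/2)*sqrt(r) = (-75/2*5)*sqrt(r) = -375*sqrt(r)/2)
v(L, t) = L - 375*sqrt(t)/2
-81225/v(-103, Y) = -81225/(-103 - 125*sqrt(309)/2)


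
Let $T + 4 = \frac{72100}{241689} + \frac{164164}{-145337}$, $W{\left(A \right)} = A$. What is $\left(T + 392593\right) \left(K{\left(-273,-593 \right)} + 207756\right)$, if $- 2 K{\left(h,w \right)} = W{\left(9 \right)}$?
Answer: $\frac{272850750452865886983}{3345367066} \approx 8.1561 \cdot 10^{10}$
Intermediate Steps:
$T = - \frac{24243321724}{5018050599}$ ($T = -4 + \left(\frac{72100}{241689} + \frac{164164}{-145337}\right) = -4 + \left(72100 \cdot \frac{1}{241689} + 164164 \left(- \frac{1}{145337}\right)\right) = -4 + \left(\frac{10300}{34527} - \frac{164164}{145337}\right) = -4 - \frac{4171119328}{5018050599} = - \frac{24243321724}{5018050599} \approx -4.8312$)
$K{\left(h,w \right)} = - \frac{9}{2}$ ($K{\left(h,w \right)} = \left(- \frac{1}{2}\right) 9 = - \frac{9}{2}$)
$\left(T + 392593\right) \left(K{\left(-273,-593 \right)} + 207756\right) = \left(- \frac{24243321724}{5018050599} + 392593\right) \left(- \frac{9}{2} + 207756\right) = \frac{1970027295491483}{5018050599} \cdot \frac{415503}{2} = \frac{272850750452865886983}{3345367066}$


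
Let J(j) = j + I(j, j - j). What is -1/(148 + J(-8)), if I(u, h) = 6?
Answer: -1/146 ≈ -0.0068493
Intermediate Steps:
J(j) = 6 + j (J(j) = j + 6 = 6 + j)
-1/(148 + J(-8)) = -1/(148 + (6 - 8)) = -1/(148 - 2) = -1/146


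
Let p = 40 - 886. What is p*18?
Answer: -15228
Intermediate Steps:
p = -846
p*18 = -846*18 = -15228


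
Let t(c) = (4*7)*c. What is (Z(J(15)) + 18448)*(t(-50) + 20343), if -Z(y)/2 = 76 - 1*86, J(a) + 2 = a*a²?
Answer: 349839324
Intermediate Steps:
J(a) = -2 + a³ (J(a) = -2 + a*a² = -2 + a³)
Z(y) = 20 (Z(y) = -2*(76 - 1*86) = -2*(76 - 86) = -2*(-10) = 20)
t(c) = 28*c
(Z(J(15)) + 18448)*(t(-50) + 20343) = (20 + 18448)*(28*(-50) + 20343) = 18468*(-1400 + 20343) = 18468*18943 = 349839324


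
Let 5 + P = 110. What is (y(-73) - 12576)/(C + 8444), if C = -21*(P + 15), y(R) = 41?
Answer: -12535/5924 ≈ -2.1160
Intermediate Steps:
P = 105 (P = -5 + 110 = 105)
C = -2520 (C = -21*(105 + 15) = -21*120 = -2520)
(y(-73) - 12576)/(C + 8444) = (41 - 12576)/(-2520 + 8444) = -12535/5924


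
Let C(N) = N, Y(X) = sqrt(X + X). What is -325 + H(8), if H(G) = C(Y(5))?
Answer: -325 + sqrt(10) ≈ -321.84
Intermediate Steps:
Y(X) = sqrt(2)*sqrt(X) (Y(X) = sqrt(2*X) = sqrt(2)*sqrt(X))
H(G) = sqrt(10) (H(G) = sqrt(2)*sqrt(5) = sqrt(10))
-325 + H(8) = -325 + sqrt(10)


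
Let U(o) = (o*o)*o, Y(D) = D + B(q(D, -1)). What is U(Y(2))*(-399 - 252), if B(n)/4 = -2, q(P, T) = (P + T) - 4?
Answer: 140616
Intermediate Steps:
q(P, T) = -4 + P + T
B(n) = -8 (B(n) = 4*(-2) = -8)
Y(D) = -8 + D (Y(D) = D - 8 = -8 + D)
U(o) = o**3 (U(o) = o**2*o = o**3)
U(Y(2))*(-399 - 252) = (-8 + 2)**3*(-399 - 252) = (-6)**3*(-651) = -216*(-651) = 140616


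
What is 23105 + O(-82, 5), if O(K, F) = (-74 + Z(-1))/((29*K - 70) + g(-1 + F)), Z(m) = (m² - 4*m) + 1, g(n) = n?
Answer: 14117172/611 ≈ 23105.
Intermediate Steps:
Z(m) = 1 + m² - 4*m
O(K, F) = -68/(-71 + F + 29*K) (O(K, F) = (-74 + (1 + (-1)² - 4*(-1)))/((29*K - 70) + (-1 + F)) = (-74 + (1 + 1 + 4))/((-70 + 29*K) + (-1 + F)) = (-74 + 6)/(-71 + F + 29*K) = -68/(-71 + F + 29*K))
23105 + O(-82, 5) = 23105 - 68/(-71 + 5 + 29*(-82)) = 23105 - 68/(-71 + 5 - 2378) = 23105 - 68/(-2444) = 23105 - 68*(-1/2444) = 23105 + 17/611 = 14117172/611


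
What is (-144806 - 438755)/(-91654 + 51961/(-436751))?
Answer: 3310011043/519870495 ≈ 6.3670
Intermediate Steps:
(-144806 - 438755)/(-91654 + 51961/(-436751)) = -583561/(-91654 + 51961*(-1/436751)) = -583561/(-91654 - 7423/62393) = -583561/(-5718575445/62393) = -583561*(-62393/5718575445) = 3310011043/519870495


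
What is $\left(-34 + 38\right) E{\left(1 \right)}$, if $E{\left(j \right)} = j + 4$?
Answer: $20$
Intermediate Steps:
$E{\left(j \right)} = 4 + j$
$\left(-34 + 38\right) E{\left(1 \right)} = \left(-34 + 38\right) \left(4 + 1\right) = 4 \cdot 5 = 20$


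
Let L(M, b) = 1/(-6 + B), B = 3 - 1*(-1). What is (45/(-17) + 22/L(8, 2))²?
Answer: 628849/289 ≈ 2175.9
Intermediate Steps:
B = 4 (B = 3 + 1 = 4)
L(M, b) = -½ (L(M, b) = 1/(-6 + 4) = 1/(-2) = -½)
(45/(-17) + 22/L(8, 2))² = (45/(-17) + 22/(-½))² = (45*(-1/17) + 22*(-2))² = (-45/17 - 44)² = (-793/17)² = 628849/289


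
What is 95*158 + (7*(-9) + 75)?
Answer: 15022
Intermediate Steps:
95*158 + (7*(-9) + 75) = 15010 + (-63 + 75) = 15010 + 12 = 15022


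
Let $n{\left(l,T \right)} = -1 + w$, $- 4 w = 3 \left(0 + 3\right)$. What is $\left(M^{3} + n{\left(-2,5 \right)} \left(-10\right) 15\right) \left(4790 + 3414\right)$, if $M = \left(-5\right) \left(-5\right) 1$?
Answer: $132186950$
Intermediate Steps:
$w = - \frac{9}{4}$ ($w = - \frac{3 \left(0 + 3\right)}{4} = - \frac{3 \cdot 3}{4} = \left(- \frac{1}{4}\right) 9 = - \frac{9}{4} \approx -2.25$)
$M = 25$ ($M = 25 \cdot 1 = 25$)
$n{\left(l,T \right)} = - \frac{13}{4}$ ($n{\left(l,T \right)} = -1 - \frac{9}{4} = - \frac{13}{4}$)
$\left(M^{3} + n{\left(-2,5 \right)} \left(-10\right) 15\right) \left(4790 + 3414\right) = \left(25^{3} + \left(- \frac{13}{4}\right) \left(-10\right) 15\right) \left(4790 + 3414\right) = \left(15625 + \frac{65}{2} \cdot 15\right) 8204 = \left(15625 + \frac{975}{2}\right) 8204 = \frac{32225}{2} \cdot 8204 = 132186950$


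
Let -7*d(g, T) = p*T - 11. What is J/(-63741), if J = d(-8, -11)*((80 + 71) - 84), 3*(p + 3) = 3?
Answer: 737/446187 ≈ 0.0016518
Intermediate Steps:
p = -2 (p = -3 + (1/3)*3 = -3 + 1 = -2)
d(g, T) = 11/7 + 2*T/7 (d(g, T) = -(-2*T - 11)/7 = -(-11 - 2*T)/7 = 11/7 + 2*T/7)
J = -737/7 (J = (11/7 + (2/7)*(-11))*((80 + 71) - 84) = (11/7 - 22/7)*(151 - 84) = -11/7*67 = -737/7 ≈ -105.29)
J/(-63741) = -737/7/(-63741) = -737/7*(-1/63741) = 737/446187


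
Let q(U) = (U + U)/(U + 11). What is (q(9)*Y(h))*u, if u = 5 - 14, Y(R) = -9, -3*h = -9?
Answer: 729/10 ≈ 72.900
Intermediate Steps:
h = 3 (h = -⅓*(-9) = 3)
u = -9
q(U) = 2*U/(11 + U) (q(U) = (2*U)/(11 + U) = 2*U/(11 + U))
(q(9)*Y(h))*u = ((2*9/(11 + 9))*(-9))*(-9) = ((2*9/20)*(-9))*(-9) = ((2*9*(1/20))*(-9))*(-9) = ((9/10)*(-9))*(-9) = -81/10*(-9) = 729/10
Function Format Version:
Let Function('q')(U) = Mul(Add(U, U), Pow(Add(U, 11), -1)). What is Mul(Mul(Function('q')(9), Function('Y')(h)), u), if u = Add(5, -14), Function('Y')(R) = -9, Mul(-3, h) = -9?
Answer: Rational(729, 10) ≈ 72.900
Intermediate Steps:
h = 3 (h = Mul(Rational(-1, 3), -9) = 3)
u = -9
Function('q')(U) = Mul(2, U, Pow(Add(11, U), -1)) (Function('q')(U) = Mul(Mul(2, U), Pow(Add(11, U), -1)) = Mul(2, U, Pow(Add(11, U), -1)))
Mul(Mul(Function('q')(9), Function('Y')(h)), u) = Mul(Mul(Mul(2, 9, Pow(Add(11, 9), -1)), -9), -9) = Mul(Mul(Mul(2, 9, Pow(20, -1)), -9), -9) = Mul(Mul(Mul(2, 9, Rational(1, 20)), -9), -9) = Mul(Mul(Rational(9, 10), -9), -9) = Mul(Rational(-81, 10), -9) = Rational(729, 10)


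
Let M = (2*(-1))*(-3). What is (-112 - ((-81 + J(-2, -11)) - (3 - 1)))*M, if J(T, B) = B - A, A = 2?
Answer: -96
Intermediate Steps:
J(T, B) = -2 + B (J(T, B) = B - 1*2 = B - 2 = -2 + B)
M = 6 (M = -2*(-3) = 6)
(-112 - ((-81 + J(-2, -11)) - (3 - 1)))*M = (-112 - ((-81 + (-2 - 11)) - (3 - 1)))*6 = (-112 - ((-81 - 13) - 1*2))*6 = (-112 - (-94 - 2))*6 = (-112 - 1*(-96))*6 = (-112 + 96)*6 = -16*6 = -96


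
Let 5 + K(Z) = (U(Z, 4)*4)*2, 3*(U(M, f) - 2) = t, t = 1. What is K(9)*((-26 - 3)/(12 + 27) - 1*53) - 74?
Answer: -94594/117 ≈ -808.50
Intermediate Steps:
U(M, f) = 7/3 (U(M, f) = 2 + (⅓)*1 = 2 + ⅓ = 7/3)
K(Z) = 41/3 (K(Z) = -5 + ((7/3)*4)*2 = -5 + (28/3)*2 = -5 + 56/3 = 41/3)
K(9)*((-26 - 3)/(12 + 27) - 1*53) - 74 = 41*((-26 - 3)/(12 + 27) - 1*53)/3 - 74 = 41*(-29/39 - 53)/3 - 74 = (41/3)*(-2096/39) - 74 = -85936/117 - 74 = -94594/117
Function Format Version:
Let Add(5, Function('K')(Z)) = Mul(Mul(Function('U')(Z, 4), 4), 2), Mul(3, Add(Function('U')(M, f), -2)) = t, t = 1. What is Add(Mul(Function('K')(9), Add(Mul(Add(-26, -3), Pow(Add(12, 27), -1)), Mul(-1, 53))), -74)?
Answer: Rational(-94594, 117) ≈ -808.50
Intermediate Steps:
Function('U')(M, f) = Rational(7, 3) (Function('U')(M, f) = Add(2, Mul(Rational(1, 3), 1)) = Add(2, Rational(1, 3)) = Rational(7, 3))
Function('K')(Z) = Rational(41, 3) (Function('K')(Z) = Add(-5, Mul(Mul(Rational(7, 3), 4), 2)) = Add(-5, Mul(Rational(28, 3), 2)) = Add(-5, Rational(56, 3)) = Rational(41, 3))
Add(Mul(Function('K')(9), Add(Mul(Add(-26, -3), Pow(Add(12, 27), -1)), Mul(-1, 53))), -74) = Add(Mul(Rational(41, 3), Add(Mul(Add(-26, -3), Pow(Add(12, 27), -1)), Mul(-1, 53))), -74) = Add(Mul(Rational(41, 3), Add(Mul(-29, Pow(39, -1)), -53)), -74) = Add(Mul(Rational(41, 3), Add(Mul(-29, Rational(1, 39)), -53)), -74) = Add(Mul(Rational(41, 3), Add(Rational(-29, 39), -53)), -74) = Add(Mul(Rational(41, 3), Rational(-2096, 39)), -74) = Add(Rational(-85936, 117), -74) = Rational(-94594, 117)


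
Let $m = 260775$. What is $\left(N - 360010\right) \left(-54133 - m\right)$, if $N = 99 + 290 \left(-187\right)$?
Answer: $130416314028$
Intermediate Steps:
$N = -54131$ ($N = 99 - 54230 = -54131$)
$\left(N - 360010\right) \left(-54133 - m\right) = \left(-54131 - 360010\right) \left(-54133 - 260775\right) = - 414141 \left(-54133 - 260775\right) = \left(-414141\right) \left(-314908\right) = 130416314028$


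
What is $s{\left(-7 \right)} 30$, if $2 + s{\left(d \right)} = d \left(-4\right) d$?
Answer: $-5940$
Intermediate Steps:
$s{\left(d \right)} = -2 - 4 d^{2}$ ($s{\left(d \right)} = -2 + d \left(-4\right) d = -2 + - 4 d d = -2 - 4 d^{2}$)
$s{\left(-7 \right)} 30 = \left(-2 - 4 \left(-7\right)^{2}\right) 30 = \left(-2 - 196\right) 30 = \left(-198\right) 30 = -5940$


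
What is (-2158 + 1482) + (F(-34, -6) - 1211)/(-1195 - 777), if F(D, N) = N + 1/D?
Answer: -45283069/67048 ≈ -675.38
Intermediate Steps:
(-2158 + 1482) + (F(-34, -6) - 1211)/(-1195 - 777) = (-2158 + 1482) + ((-6 + 1/(-34)) - 1211)/(-1195 - 777) = -676 + ((-6 - 1/34) - 1211)/(-1972) = -676 + (-205/34 - 1211)*(-1/1972) = -676 - 41379/34*(-1/1972) = -676 + 41379/67048 = -45283069/67048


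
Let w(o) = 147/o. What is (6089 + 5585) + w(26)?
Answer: 303671/26 ≈ 11680.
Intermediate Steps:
(6089 + 5585) + w(26) = (6089 + 5585) + 147/26 = 11674 + 147*(1/26) = 11674 + 147/26 = 303671/26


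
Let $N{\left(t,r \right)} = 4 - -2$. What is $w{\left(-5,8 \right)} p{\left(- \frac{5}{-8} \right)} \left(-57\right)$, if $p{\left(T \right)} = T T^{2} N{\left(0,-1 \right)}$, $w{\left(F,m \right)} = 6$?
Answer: $- \frac{64125}{128} \approx -500.98$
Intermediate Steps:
$N{\left(t,r \right)} = 6$ ($N{\left(t,r \right)} = 4 + 2 = 6$)
$p{\left(T \right)} = 6 T^{3}$ ($p{\left(T \right)} = T T^{2} \cdot 6 = T^{3} \cdot 6 = 6 T^{3}$)
$w{\left(-5,8 \right)} p{\left(- \frac{5}{-8} \right)} \left(-57\right) = 6 \cdot 6 \left(- \frac{5}{-8}\right)^{3} \left(-57\right) = 6 \cdot 6 \left(\left(-5\right) \left(- \frac{1}{8}\right)\right)^{3} \left(-57\right) = 6 \cdot 6 \left(\frac{5}{8}\right)^{3} \left(-57\right) = 6 \cdot 6 \cdot \frac{125}{512} \left(-57\right) = 6 \cdot \frac{375}{256} \left(-57\right) = \frac{1125}{128} \left(-57\right) = - \frac{64125}{128}$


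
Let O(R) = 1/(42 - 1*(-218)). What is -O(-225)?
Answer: -1/260 ≈ -0.0038462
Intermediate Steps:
O(R) = 1/260 (O(R) = 1/(42 + 218) = 1/260)
-O(-225) = -1*1/260 = -1/260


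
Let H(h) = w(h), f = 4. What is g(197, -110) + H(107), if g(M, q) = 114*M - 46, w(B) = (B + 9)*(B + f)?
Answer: 35288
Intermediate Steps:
w(B) = (4 + B)*(9 + B) (w(B) = (B + 9)*(B + 4) = (9 + B)*(4 + B) = (4 + B)*(9 + B))
g(M, q) = -46 + 114*M
H(h) = 36 + h² + 13*h
g(197, -110) + H(107) = (-46 + 114*197) + (36 + 107² + 13*107) = (-46 + 22458) + (36 + 11449 + 1391) = 22412 + 12876 = 35288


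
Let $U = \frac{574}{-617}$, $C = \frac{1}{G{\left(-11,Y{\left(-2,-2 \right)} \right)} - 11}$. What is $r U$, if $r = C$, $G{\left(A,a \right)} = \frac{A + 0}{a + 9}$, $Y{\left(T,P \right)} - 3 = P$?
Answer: $\frac{5740}{74657} \approx 0.076885$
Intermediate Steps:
$Y{\left(T,P \right)} = 3 + P$
$G{\left(A,a \right)} = \frac{A}{9 + a}$
$C = - \frac{10}{121}$ ($C = \frac{1}{- \frac{11}{9 + \left(3 - 2\right)} - 11} = \frac{1}{- \frac{11}{9 + 1} - 11} = \frac{1}{- \frac{11}{10} - 11} = \frac{1}{- \frac{121}{10}} = - \frac{10}{121} \approx -0.082645$)
$r = - \frac{10}{121} \approx -0.082645$
$U = - \frac{574}{617}$ ($U = 574 \left(- \frac{1}{617}\right) = - \frac{574}{617} \approx -0.93031$)
$r U = \left(- \frac{10}{121}\right) \left(- \frac{574}{617}\right) = \frac{5740}{74657}$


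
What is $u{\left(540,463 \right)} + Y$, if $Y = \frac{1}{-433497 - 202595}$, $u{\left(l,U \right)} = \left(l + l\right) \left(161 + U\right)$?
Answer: $\frac{428675120639}{636092} \approx 6.7392 \cdot 10^{5}$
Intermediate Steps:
$u{\left(l,U \right)} = 2 l \left(161 + U\right)$
$Y = - \frac{1}{636092}$ ($Y = \frac{1}{-636092} = - \frac{1}{636092} \approx -1.5721 \cdot 10^{-6}$)
$u{\left(540,463 \right)} + Y = 2 \cdot 540 \left(161 + 463\right) - \frac{1}{636092} = 2 \cdot 540 \cdot 624 - \frac{1}{636092} = 673920 - \frac{1}{636092} = \frac{428675120639}{636092}$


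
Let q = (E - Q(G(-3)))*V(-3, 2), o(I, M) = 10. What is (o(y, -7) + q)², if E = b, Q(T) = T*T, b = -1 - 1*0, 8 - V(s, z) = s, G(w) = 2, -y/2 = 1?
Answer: 2025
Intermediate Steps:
y = -2 (y = -2*1 = -2)
V(s, z) = 8 - s
b = -1 (b = -1 + 0 = -1)
Q(T) = T²
E = -1
q = -55 (q = (-1 - 1*2²)*(8 - 1*(-3)) = (-1 - 1*4)*(8 + 3) = (-1 - 4)*11 = -5*11 = -55)
(o(y, -7) + q)² = (10 - 55)² = (-45)² = 2025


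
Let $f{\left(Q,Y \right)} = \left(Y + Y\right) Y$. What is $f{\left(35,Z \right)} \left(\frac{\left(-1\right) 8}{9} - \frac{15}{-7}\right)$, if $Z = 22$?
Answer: $\frac{76472}{63} \approx 1213.8$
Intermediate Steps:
$f{\left(Q,Y \right)} = 2 Y^{2}$ ($f{\left(Q,Y \right)} = 2 Y Y = 2 Y^{2}$)
$f{\left(35,Z \right)} \left(\frac{\left(-1\right) 8}{9} - \frac{15}{-7}\right) = 2 \cdot 22^{2} \left(\frac{\left(-1\right) 8}{9} - \frac{15}{-7}\right) = 2 \cdot 484 \left(\left(-8\right) \frac{1}{9} - - \frac{15}{7}\right) = 968 \left(- \frac{8}{9} + \frac{15}{7}\right) = 968 \cdot \frac{79}{63} = \frac{76472}{63}$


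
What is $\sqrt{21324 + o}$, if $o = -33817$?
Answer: $31 i \sqrt{13} \approx 111.77 i$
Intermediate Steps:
$\sqrt{21324 + o} = \sqrt{21324 - 33817} = \sqrt{-12493} = 31 i \sqrt{13}$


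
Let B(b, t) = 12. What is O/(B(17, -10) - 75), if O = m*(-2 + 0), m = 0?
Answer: 0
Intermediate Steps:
O = 0 (O = 0*(-2 + 0) = 0*(-2) = 0)
O/(B(17, -10) - 75) = 0/(12 - 75) = 0/(-63) = 0*(-1/63) = 0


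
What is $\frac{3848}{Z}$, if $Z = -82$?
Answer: $- \frac{1924}{41} \approx -46.927$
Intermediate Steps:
$\frac{3848}{Z} = \frac{3848}{-82} = 3848 \left(- \frac{1}{82}\right) = - \frac{1924}{41}$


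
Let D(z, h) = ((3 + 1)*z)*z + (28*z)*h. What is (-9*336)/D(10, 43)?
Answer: -378/1555 ≈ -0.24309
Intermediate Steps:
D(z, h) = 4*z² + 28*h*z (D(z, h) = (4*z)*z + 28*h*z = 4*z² + 28*h*z)
(-9*336)/D(10, 43) = (-9*336)/((4*10*(10 + 7*43))) = -3024*1/(40*(10 + 301)) = -3024/(4*10*311) = -3024/12440 = -3024*1/12440 = -378/1555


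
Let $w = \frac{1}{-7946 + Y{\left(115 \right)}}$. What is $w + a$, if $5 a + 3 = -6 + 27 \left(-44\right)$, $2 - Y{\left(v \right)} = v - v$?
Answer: $- \frac{9508973}{39720} \approx -239.4$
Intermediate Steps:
$Y{\left(v \right)} = 2$ ($Y{\left(v \right)} = 2 - \left(v - v\right) = 2 - 0 = 2 + 0 = 2$)
$w = - \frac{1}{7944}$ ($w = \frac{1}{-7946 + 2} = \frac{1}{-7944} = - \frac{1}{7944} \approx -0.00012588$)
$a = - \frac{1197}{5}$ ($a = - \frac{3}{5} + \frac{-6 + 27 \left(-44\right)}{5} = - \frac{3}{5} + \frac{-6 - 1188}{5} = - \frac{3}{5} + \frac{1}{5} \left(-1194\right) = - \frac{3}{5} - \frac{1194}{5} = - \frac{1197}{5} \approx -239.4$)
$w + a = - \frac{1}{7944} - \frac{1197}{5} = - \frac{9508973}{39720}$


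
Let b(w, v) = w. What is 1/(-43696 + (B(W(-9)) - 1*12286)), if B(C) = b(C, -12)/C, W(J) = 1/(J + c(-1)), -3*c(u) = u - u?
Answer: -1/55981 ≈ -1.7863e-5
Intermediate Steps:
c(u) = 0 (c(u) = -(u - u)/3 = -1/3*0 = 0)
W(J) = 1/J (W(J) = 1/(J + 0) = 1/J)
B(C) = 1 (B(C) = C/C = 1)
1/(-43696 + (B(W(-9)) - 1*12286)) = 1/(-43696 + (1 - 1*12286)) = 1/(-43696 + (1 - 12286)) = 1/(-43696 - 12285) = 1/(-55981) = -1/55981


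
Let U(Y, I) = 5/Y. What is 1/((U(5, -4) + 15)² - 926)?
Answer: -1/670 ≈ -0.0014925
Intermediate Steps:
1/((U(5, -4) + 15)² - 926) = 1/((5/5 + 15)² - 926) = 1/((5*(⅕) + 15)² - 926) = 1/((1 + 15)² - 926) = 1/(16² - 926) = 1/(256 - 926) = 1/(-670) = -1/670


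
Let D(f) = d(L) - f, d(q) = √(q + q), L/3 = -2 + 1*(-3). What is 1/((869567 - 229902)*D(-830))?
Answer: 83/44068440845 - I*√30/440684408450 ≈ 1.8834e-9 - 1.2429e-11*I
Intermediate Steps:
L = -15 (L = 3*(-2 + 1*(-3)) = 3*(-2 - 3) = 3*(-5) = -15)
d(q) = √2*√q (d(q) = √(2*q) = √2*√q)
D(f) = -f + I*√30 (D(f) = √2*√(-15) - f = √2*(I*√15) - f = I*√30 - f = -f + I*√30)
1/((869567 - 229902)*D(-830)) = 1/((869567 - 229902)*(-1*(-830) + I*√30)) = 1/(639665*(830 + I*√30))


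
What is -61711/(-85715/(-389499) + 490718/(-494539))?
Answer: 11886923762699271/148744759897 ≈ 79915.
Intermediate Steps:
-61711/(-85715/(-389499) + 490718/(-494539)) = -61711/(-85715*(-1/389499) + 490718*(-1/494539)) = -61711/(85715/389499 - 490718/494539) = -61711/(-148744759897/192622445961) = -61711*(-192622445961/148744759897) = 11886923762699271/148744759897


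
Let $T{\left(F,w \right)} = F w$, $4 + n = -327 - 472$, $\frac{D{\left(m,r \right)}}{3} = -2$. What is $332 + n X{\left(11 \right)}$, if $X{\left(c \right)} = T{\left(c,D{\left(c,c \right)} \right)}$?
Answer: $53330$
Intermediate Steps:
$D{\left(m,r \right)} = -6$ ($D{\left(m,r \right)} = 3 \left(-2\right) = -6$)
$n = -803$ ($n = -4 - 799 = -803$)
$X{\left(c \right)} = - 6 c$ ($X{\left(c \right)} = c \left(-6\right) = - 6 c$)
$332 + n X{\left(11 \right)} = 332 - 803 \left(\left(-6\right) 11\right) = 332 - -52998 = 332 + 52998 = 53330$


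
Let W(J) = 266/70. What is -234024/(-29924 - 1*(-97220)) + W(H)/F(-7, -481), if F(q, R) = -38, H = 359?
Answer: -50157/14020 ≈ -3.5775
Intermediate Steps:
W(J) = 19/5 (W(J) = 266*(1/70) = 19/5)
-234024/(-29924 - 1*(-97220)) + W(H)/F(-7, -481) = -234024/(-29924 - 1*(-97220)) + (19/5)/(-38) = -234024/(-29924 + 97220) + (19/5)*(-1/38) = -234024/67296 - ⅒ = -234024*1/67296 - ⅒ = -9751/2804 - ⅒ = -50157/14020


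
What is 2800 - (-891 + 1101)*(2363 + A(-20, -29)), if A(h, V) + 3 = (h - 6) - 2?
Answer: -486920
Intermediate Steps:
A(h, V) = -11 + h (A(h, V) = -3 + ((h - 6) - 2) = -3 + ((-6 + h) - 2) = -3 + (-8 + h) = -11 + h)
2800 - (-891 + 1101)*(2363 + A(-20, -29)) = 2800 - (-891 + 1101)*(2363 + (-11 - 20)) = 2800 - 210*(2363 - 31) = 2800 - 210*2332 = 2800 - 1*489720 = 2800 - 489720 = -486920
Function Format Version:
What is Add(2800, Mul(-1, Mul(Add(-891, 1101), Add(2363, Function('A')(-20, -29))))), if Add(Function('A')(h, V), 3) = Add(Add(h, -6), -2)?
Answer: -486920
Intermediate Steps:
Function('A')(h, V) = Add(-11, h) (Function('A')(h, V) = Add(-3, Add(Add(h, -6), -2)) = Add(-3, Add(Add(-6, h), -2)) = Add(-3, Add(-8, h)) = Add(-11, h))
Add(2800, Mul(-1, Mul(Add(-891, 1101), Add(2363, Function('A')(-20, -29))))) = Add(2800, Mul(-1, Mul(Add(-891, 1101), Add(2363, Add(-11, -20))))) = Add(2800, Mul(-1, Mul(210, Add(2363, -31)))) = Add(2800, Mul(-1, Mul(210, 2332))) = Add(2800, Mul(-1, 489720)) = Add(2800, -489720) = -486920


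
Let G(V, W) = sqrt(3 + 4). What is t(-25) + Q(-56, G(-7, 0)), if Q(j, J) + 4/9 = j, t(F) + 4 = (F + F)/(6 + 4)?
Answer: -589/9 ≈ -65.444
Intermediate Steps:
t(F) = -4 + F/5 (t(F) = -4 + (F + F)/(6 + 4) = -4 + (2*F)/10 = -4 + (2*F)*(1/10) = -4 + F/5)
G(V, W) = sqrt(7)
Q(j, J) = -4/9 + j
t(-25) + Q(-56, G(-7, 0)) = (-4 + (1/5)*(-25)) + (-4/9 - 56) = (-4 - 5) - 508/9 = -9 - 508/9 = -589/9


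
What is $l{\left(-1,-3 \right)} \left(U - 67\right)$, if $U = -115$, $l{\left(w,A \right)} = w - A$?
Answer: $-364$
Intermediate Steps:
$l{\left(-1,-3 \right)} \left(U - 67\right) = \left(-1 - -3\right) \left(-115 - 67\right) = \left(-1 + 3\right) \left(-182\right) = 2 \left(-182\right) = -364$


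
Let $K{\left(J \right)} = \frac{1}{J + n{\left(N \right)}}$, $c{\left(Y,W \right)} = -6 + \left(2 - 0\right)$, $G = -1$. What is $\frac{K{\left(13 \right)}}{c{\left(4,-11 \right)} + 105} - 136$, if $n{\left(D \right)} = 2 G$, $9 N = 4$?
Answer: $- \frac{151095}{1111} \approx -136.0$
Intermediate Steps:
$N = \frac{4}{9}$ ($N = \frac{1}{9} \cdot 4 = \frac{4}{9} \approx 0.44444$)
$c{\left(Y,W \right)} = -4$ ($c{\left(Y,W \right)} = -6 + \left(2 + 0\right) = -6 + 2 = -4$)
$n{\left(D \right)} = -2$ ($n{\left(D \right)} = 2 \left(-1\right) = -2$)
$K{\left(J \right)} = \frac{1}{-2 + J}$ ($K{\left(J \right)} = \frac{1}{J - 2} = \frac{1}{-2 + J}$)
$\frac{K{\left(13 \right)}}{c{\left(4,-11 \right)} + 105} - 136 = \frac{1}{\left(-4 + 105\right) \left(-2 + 13\right)} - 136 = \frac{1}{101 \cdot 11} - 136 = \frac{1}{101} \cdot \frac{1}{11} - 136 = \frac{1}{1111} - 136 = - \frac{151095}{1111}$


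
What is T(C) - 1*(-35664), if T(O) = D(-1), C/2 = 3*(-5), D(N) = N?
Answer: 35663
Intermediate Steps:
C = -30 (C = 2*(3*(-5)) = 2*(-15) = -30)
T(O) = -1
T(C) - 1*(-35664) = -1 - 1*(-35664) = -1 + 35664 = 35663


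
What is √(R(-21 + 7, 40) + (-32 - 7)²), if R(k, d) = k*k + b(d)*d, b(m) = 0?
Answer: √1717 ≈ 41.437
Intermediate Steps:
R(k, d) = k² (R(k, d) = k*k + 0*d = k² + 0 = k²)
√(R(-21 + 7, 40) + (-32 - 7)²) = √((-21 + 7)² + (-32 - 7)²) = √((-14)² + (-39)²) = √(196 + 1521) = √1717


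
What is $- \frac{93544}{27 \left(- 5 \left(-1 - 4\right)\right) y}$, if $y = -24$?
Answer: $\frac{11693}{2025} \approx 5.7743$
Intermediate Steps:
$- \frac{93544}{27 \left(- 5 \left(-1 - 4\right)\right) y} = - \frac{93544}{27 \left(- 5 \left(-1 - 4\right)\right) \left(-24\right)} = - \frac{93544}{27 \left(\left(-5\right) \left(-5\right)\right) \left(-24\right)} = - \frac{93544}{27 \cdot 25 \left(-24\right)} = - \frac{93544}{675 \left(-24\right)} = - \frac{93544}{-16200} = \left(-93544\right) \left(- \frac{1}{16200}\right) = \frac{11693}{2025}$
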